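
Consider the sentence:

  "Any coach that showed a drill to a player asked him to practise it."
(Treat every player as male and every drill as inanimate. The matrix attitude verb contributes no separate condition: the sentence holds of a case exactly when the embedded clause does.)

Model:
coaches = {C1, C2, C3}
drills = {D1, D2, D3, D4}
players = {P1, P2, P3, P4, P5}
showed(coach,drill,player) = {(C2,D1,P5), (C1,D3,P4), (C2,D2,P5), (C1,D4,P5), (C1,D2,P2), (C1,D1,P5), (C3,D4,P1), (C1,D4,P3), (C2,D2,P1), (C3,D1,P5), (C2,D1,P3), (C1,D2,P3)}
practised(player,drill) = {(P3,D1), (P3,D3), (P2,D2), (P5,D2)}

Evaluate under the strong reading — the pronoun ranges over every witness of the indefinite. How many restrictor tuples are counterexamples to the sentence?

"him" takes "a player" as antecedent and "it" takes "a drill"; both are donkey pronouns co-varying with the restrictor.
Strong reading: for every (c,d,p) with showed(c,d,p), practised(p,d).
Restrictor triples: (C1,D1,P5)→practised(P5,D1) ✗  (C1,D2,P2)→practised(P2,D2) ✓  (C1,D2,P3)→practised(P3,D2) ✗  (C1,D3,P4)→practised(P4,D3) ✗  (C1,D4,P3)→practised(P3,D4) ✗  (C1,D4,P5)→practised(P5,D4) ✗  (C2,D1,P3)→practised(P3,D1) ✓  (C2,D1,P5)→practised(P5,D1) ✗  (C2,D2,P1)→practised(P1,D2) ✗  (C2,D2,P5)→practised(P5,D2) ✓  (C3,D1,P5)→practised(P5,D1) ✗  (C3,D4,P1)→practised(P1,D4) ✗
Counterexamples (restrictor triples failing the scope): 9.

9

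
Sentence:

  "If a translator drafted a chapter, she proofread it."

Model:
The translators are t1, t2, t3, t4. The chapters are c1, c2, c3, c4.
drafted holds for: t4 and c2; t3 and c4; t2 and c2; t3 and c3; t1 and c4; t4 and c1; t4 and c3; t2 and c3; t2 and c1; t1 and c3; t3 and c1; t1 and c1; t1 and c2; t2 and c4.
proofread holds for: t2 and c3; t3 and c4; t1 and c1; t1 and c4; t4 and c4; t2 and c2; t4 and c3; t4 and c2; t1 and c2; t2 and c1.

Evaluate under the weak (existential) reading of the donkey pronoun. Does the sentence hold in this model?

True

"it" takes "a chapter" as antecedent — a donkey pronoun bound across the clause boundary.
Weak reading: every translator t with some drafted-chapter has at least one drafted-chapter c such that proofread(t,c).
Per translator: t1:✓  t2:✓  t3:✓  t4:✓
Every translator in the restrictor has a witness.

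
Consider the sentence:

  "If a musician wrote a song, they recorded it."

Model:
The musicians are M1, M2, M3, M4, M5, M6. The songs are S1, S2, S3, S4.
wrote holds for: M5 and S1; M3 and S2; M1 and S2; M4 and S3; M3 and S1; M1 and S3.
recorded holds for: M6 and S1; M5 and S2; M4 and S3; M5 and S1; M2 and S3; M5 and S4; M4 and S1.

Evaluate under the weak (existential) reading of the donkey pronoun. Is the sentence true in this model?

False

"it" takes "a song" as antecedent — a donkey pronoun bound across the clause boundary.
Weak reading: every musician m with some wrote-song has at least one wrote-song s such that recorded(m,s).
Per musician: M1:✗  M3:✗  M4:✓  M5:✓
M1 has no witness among its wrote-songs.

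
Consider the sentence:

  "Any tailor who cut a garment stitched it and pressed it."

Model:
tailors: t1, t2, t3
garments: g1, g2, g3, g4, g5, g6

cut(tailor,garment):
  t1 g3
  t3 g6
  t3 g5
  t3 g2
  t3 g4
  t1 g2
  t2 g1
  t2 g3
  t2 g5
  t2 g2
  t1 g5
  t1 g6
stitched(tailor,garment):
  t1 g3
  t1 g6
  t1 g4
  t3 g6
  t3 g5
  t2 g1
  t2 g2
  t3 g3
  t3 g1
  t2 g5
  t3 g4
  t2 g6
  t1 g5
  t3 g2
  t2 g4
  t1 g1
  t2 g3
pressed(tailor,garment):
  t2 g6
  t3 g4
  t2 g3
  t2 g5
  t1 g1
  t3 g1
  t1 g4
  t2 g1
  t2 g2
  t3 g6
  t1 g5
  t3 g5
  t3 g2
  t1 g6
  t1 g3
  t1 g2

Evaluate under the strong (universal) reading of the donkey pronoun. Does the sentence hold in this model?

False

"it" takes "a garment" as antecedent — a donkey pronoun bound across the clause boundary.
Strong reading: for every (t,g) with cut(t,g), stitched(t,g) ∧ pressed(t,g).
Restrictor pairs: (t1,g2) ✗  (t1,g3) ✓  (t1,g5) ✓  (t1,g6) ✓  (t2,g1) ✓  (t2,g2) ✓  (t2,g3) ✓  (t2,g5) ✓  (t3,g2) ✓  (t3,g4) ✓  (t3,g5) ✓  (t3,g6) ✓
Counterexample: (t1,g2) is in cut but fails the scope.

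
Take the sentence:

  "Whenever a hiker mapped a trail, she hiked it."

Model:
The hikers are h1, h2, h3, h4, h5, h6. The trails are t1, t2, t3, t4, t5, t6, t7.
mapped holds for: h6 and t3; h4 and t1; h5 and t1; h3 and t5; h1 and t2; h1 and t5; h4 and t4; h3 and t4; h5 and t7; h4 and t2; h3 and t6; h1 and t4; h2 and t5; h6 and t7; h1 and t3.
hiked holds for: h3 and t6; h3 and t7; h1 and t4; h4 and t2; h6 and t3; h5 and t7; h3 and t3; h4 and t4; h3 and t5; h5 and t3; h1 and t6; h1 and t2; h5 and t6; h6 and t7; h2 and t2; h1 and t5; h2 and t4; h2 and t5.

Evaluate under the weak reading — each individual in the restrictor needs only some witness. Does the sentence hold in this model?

"it" takes "a trail" as antecedent — a donkey pronoun bound across the clause boundary.
Weak reading: every hiker h with some mapped-trail has at least one mapped-trail t such that hiked(h,t).
Per hiker: h1:✓  h2:✓  h3:✓  h4:✓  h5:✓  h6:✓
Every hiker in the restrictor has a witness.

True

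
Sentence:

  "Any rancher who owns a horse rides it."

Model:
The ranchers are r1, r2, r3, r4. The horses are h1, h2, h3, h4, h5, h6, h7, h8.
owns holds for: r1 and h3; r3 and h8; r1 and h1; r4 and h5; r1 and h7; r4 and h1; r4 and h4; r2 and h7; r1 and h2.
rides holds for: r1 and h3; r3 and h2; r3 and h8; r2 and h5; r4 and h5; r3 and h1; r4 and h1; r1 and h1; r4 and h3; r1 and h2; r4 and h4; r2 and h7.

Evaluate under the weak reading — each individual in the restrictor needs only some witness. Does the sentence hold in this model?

"it" takes "a horse" as antecedent — a donkey pronoun bound across the clause boundary.
Weak reading: every rancher r with some owns-horse has at least one owns-horse h such that rides(r,h).
Per rancher: r1:✓  r2:✓  r3:✓  r4:✓
Every rancher in the restrictor has a witness.

True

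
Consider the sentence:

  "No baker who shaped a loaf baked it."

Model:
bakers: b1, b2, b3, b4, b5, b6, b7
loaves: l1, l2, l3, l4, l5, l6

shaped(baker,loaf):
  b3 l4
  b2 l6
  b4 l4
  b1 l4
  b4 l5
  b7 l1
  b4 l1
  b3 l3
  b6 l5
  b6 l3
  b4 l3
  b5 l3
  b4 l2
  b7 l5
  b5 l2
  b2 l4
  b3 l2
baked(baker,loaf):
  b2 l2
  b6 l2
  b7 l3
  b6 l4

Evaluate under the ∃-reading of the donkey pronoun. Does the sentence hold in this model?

True

"it" takes "a loaf" as antecedent — a donkey pronoun bound across the clause boundary.
Truth condition: for no (b,l) with shaped(b,l) does baked(b,l) hold.
Restrictor pairs — does the scope hold? (b1,l4):fails  (b2,l4):fails  (b2,l6):fails  (b3,l2):fails  (b3,l3):fails  (b3,l4):fails  (b4,l1):fails  (b4,l2):fails  (b4,l3):fails  (b4,l4):fails  (b4,l5):fails  (b5,l2):fails  (b5,l3):fails  (b6,l3):fails  (b6,l5):fails  (b7,l1):fails  (b7,l5):fails
Scope holds for no restrictor pair, so the sentence is true.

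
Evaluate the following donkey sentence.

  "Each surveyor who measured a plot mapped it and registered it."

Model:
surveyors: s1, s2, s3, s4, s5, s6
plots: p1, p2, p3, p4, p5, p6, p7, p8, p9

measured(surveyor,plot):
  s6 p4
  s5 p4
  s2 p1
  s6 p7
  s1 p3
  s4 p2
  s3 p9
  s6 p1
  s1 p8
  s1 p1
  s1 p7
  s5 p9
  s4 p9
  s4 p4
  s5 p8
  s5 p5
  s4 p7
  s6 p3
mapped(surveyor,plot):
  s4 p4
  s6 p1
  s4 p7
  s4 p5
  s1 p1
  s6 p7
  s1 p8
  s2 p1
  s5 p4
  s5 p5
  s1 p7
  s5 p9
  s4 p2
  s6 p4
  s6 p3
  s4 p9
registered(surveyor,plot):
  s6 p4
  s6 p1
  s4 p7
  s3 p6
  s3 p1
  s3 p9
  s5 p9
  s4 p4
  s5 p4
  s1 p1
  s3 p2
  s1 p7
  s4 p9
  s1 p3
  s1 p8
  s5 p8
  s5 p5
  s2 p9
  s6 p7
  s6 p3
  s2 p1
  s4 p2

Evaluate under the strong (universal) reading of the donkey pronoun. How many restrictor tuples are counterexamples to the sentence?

3

"it" takes "a plot" as antecedent — a donkey pronoun bound across the clause boundary.
Strong reading: for every (s,p) with measured(s,p), mapped(s,p) ∧ registered(s,p).
Restrictor pairs: (s1,p1) ✓  (s1,p3) ✗  (s1,p7) ✓  (s1,p8) ✓  (s2,p1) ✓  (s3,p9) ✗  (s4,p2) ✓  (s4,p4) ✓  (s4,p7) ✓  (s4,p9) ✓  (s5,p4) ✓  (s5,p5) ✓  (s5,p8) ✗  (s5,p9) ✓  (s6,p1) ✓  (s6,p3) ✓  (s6,p4) ✓  (s6,p7) ✓
Counterexamples (restrictor pairs failing the scope): 3.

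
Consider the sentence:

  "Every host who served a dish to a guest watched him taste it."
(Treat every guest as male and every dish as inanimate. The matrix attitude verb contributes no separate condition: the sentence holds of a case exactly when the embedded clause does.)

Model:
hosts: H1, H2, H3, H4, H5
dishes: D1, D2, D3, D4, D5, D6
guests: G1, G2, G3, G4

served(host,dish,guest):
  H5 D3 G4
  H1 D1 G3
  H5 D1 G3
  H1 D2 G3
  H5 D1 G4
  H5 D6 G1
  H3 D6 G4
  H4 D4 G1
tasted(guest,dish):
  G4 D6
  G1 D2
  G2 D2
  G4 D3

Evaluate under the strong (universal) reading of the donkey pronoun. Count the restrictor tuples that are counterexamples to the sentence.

"him" takes "a guest" as antecedent and "it" takes "a dish"; both are donkey pronouns co-varying with the restrictor.
Strong reading: for every (h,d,g) with served(h,d,g), tasted(g,d).
Restrictor triples: (H1,D1,G3)→tasted(G3,D1) ✗  (H1,D2,G3)→tasted(G3,D2) ✗  (H3,D6,G4)→tasted(G4,D6) ✓  (H4,D4,G1)→tasted(G1,D4) ✗  (H5,D1,G3)→tasted(G3,D1) ✗  (H5,D1,G4)→tasted(G4,D1) ✗  (H5,D3,G4)→tasted(G4,D3) ✓  (H5,D6,G1)→tasted(G1,D6) ✗
Counterexamples (restrictor triples failing the scope): 6.

6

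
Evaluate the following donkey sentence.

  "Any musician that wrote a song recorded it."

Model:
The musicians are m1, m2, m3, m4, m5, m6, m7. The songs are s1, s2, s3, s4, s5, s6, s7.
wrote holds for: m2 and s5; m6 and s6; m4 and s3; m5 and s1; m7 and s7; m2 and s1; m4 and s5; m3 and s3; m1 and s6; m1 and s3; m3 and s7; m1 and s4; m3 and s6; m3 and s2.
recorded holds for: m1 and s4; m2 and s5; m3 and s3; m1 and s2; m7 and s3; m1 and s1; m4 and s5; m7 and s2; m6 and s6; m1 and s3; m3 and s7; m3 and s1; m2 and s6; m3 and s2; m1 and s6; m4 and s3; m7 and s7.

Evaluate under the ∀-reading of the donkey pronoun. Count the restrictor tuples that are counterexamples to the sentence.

3

"it" takes "a song" as antecedent — a donkey pronoun bound across the clause boundary.
Strong reading: for every (m,s) with wrote(m,s), recorded(m,s).
Restrictor pairs: (m1,s3) ✓  (m1,s4) ✓  (m1,s6) ✓  (m2,s1) ✗  (m2,s5) ✓  (m3,s2) ✓  (m3,s3) ✓  (m3,s6) ✗  (m3,s7) ✓  (m4,s3) ✓  (m4,s5) ✓  (m5,s1) ✗  (m6,s6) ✓  (m7,s7) ✓
Counterexamples (restrictor pairs failing the scope): 3.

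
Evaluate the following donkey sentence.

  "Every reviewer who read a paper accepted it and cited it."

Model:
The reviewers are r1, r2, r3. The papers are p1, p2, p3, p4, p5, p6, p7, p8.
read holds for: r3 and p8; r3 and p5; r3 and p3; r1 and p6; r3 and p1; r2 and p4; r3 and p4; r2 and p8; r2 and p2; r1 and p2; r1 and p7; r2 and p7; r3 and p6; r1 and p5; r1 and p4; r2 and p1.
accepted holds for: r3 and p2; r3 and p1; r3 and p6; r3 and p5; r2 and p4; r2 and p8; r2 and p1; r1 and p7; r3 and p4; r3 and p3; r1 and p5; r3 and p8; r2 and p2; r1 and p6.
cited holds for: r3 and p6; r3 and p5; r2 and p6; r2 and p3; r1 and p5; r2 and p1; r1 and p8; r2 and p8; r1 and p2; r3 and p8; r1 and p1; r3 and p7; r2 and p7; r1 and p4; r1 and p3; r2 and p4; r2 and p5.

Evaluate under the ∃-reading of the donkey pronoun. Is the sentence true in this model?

"it" takes "a paper" as antecedent — a donkey pronoun bound across the clause boundary.
Weak reading: every reviewer r with some read-paper has at least one read-paper p such that accepted(r,p) ∧ cited(r,p).
Per reviewer: r1:✓  r2:✓  r3:✓
Every reviewer in the restrictor has a witness.

True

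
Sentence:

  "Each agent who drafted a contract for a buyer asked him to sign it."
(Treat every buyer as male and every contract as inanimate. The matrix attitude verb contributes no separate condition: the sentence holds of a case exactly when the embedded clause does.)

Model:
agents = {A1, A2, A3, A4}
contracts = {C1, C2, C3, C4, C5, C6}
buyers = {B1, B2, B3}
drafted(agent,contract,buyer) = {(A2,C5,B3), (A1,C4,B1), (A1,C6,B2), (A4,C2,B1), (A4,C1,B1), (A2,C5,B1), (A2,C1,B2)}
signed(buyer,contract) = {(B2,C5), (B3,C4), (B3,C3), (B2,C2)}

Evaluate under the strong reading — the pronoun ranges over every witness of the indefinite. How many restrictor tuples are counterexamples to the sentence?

"him" takes "a buyer" as antecedent and "it" takes "a contract"; both are donkey pronouns co-varying with the restrictor.
Strong reading: for every (a,c,b) with drafted(a,c,b), signed(b,c).
Restrictor triples: (A1,C4,B1)→signed(B1,C4) ✗  (A1,C6,B2)→signed(B2,C6) ✗  (A2,C1,B2)→signed(B2,C1) ✗  (A2,C5,B1)→signed(B1,C5) ✗  (A2,C5,B3)→signed(B3,C5) ✗  (A4,C1,B1)→signed(B1,C1) ✗  (A4,C2,B1)→signed(B1,C2) ✗
Counterexamples (restrictor triples failing the scope): 7.

7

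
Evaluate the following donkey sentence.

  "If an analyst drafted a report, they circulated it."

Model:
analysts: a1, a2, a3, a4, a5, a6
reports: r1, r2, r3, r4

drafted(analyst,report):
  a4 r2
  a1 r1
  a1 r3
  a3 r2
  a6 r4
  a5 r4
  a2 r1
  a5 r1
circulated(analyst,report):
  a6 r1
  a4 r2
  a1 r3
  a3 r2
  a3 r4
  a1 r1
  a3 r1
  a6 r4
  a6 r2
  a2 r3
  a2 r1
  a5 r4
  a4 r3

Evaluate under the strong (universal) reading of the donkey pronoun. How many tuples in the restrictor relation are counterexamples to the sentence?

1

"it" takes "a report" as antecedent — a donkey pronoun bound across the clause boundary.
Strong reading: for every (a,r) with drafted(a,r), circulated(a,r).
Restrictor pairs: (a1,r1) ✓  (a1,r3) ✓  (a2,r1) ✓  (a3,r2) ✓  (a4,r2) ✓  (a5,r1) ✗  (a5,r4) ✓  (a6,r4) ✓
Counterexamples (restrictor pairs failing the scope): 1.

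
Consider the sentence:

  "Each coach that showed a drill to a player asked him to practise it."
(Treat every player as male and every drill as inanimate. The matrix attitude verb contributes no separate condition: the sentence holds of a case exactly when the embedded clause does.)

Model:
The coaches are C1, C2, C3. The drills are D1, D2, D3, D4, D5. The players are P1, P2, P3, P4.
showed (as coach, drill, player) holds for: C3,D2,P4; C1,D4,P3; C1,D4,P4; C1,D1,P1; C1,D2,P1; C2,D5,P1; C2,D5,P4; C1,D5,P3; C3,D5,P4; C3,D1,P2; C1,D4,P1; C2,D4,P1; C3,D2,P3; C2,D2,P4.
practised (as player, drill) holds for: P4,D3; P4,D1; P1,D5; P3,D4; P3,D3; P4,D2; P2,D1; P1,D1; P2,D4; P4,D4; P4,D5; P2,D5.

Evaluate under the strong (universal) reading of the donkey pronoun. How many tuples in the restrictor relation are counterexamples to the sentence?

"him" takes "a player" as antecedent and "it" takes "a drill"; both are donkey pronouns co-varying with the restrictor.
Strong reading: for every (c,d,p) with showed(c,d,p), practised(p,d).
Restrictor triples: (C1,D1,P1)→practised(P1,D1) ✓  (C1,D2,P1)→practised(P1,D2) ✗  (C1,D4,P1)→practised(P1,D4) ✗  (C1,D4,P3)→practised(P3,D4) ✓  (C1,D4,P4)→practised(P4,D4) ✓  (C1,D5,P3)→practised(P3,D5) ✗  (C2,D2,P4)→practised(P4,D2) ✓  (C2,D4,P1)→practised(P1,D4) ✗  (C2,D5,P1)→practised(P1,D5) ✓  (C2,D5,P4)→practised(P4,D5) ✓  (C3,D1,P2)→practised(P2,D1) ✓  (C3,D2,P3)→practised(P3,D2) ✗  (C3,D2,P4)→practised(P4,D2) ✓  (C3,D5,P4)→practised(P4,D5) ✓
Counterexamples (restrictor triples failing the scope): 5.

5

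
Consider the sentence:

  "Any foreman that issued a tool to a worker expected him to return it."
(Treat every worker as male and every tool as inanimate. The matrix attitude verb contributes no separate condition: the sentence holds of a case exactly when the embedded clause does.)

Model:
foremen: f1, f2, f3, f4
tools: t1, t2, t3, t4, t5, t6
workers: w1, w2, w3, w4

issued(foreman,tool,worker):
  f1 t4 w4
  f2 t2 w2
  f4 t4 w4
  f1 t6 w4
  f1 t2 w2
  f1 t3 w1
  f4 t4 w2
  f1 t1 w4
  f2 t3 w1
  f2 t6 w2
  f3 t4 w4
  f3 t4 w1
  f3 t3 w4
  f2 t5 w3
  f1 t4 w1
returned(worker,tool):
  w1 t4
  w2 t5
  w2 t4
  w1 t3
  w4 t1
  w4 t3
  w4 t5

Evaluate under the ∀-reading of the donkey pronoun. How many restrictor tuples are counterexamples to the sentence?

"him" takes "a worker" as antecedent and "it" takes "a tool"; both are donkey pronouns co-varying with the restrictor.
Strong reading: for every (f,t,w) with issued(f,t,w), returned(w,t).
Restrictor triples: (f1,t1,w4)→returned(w4,t1) ✓  (f1,t2,w2)→returned(w2,t2) ✗  (f1,t3,w1)→returned(w1,t3) ✓  (f1,t4,w1)→returned(w1,t4) ✓  (f1,t4,w4)→returned(w4,t4) ✗  (f1,t6,w4)→returned(w4,t6) ✗  (f2,t2,w2)→returned(w2,t2) ✗  (f2,t3,w1)→returned(w1,t3) ✓  (f2,t5,w3)→returned(w3,t5) ✗  (f2,t6,w2)→returned(w2,t6) ✗  (f3,t3,w4)→returned(w4,t3) ✓  (f3,t4,w1)→returned(w1,t4) ✓  (f3,t4,w4)→returned(w4,t4) ✗  (f4,t4,w2)→returned(w2,t4) ✓  (f4,t4,w4)→returned(w4,t4) ✗
Counterexamples (restrictor triples failing the scope): 8.

8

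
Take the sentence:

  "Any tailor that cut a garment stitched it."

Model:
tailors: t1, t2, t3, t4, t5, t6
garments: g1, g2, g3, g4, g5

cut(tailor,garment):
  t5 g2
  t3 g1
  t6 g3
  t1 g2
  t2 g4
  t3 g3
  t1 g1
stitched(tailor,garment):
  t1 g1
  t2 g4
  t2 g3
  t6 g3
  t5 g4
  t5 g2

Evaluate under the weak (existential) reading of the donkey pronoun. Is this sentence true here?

False

"it" takes "a garment" as antecedent — a donkey pronoun bound across the clause boundary.
Weak reading: every tailor t with some cut-garment has at least one cut-garment g such that stitched(t,g).
Per tailor: t1:✓  t2:✓  t3:✗  t5:✓  t6:✓
t3 has no witness among its cut-garments.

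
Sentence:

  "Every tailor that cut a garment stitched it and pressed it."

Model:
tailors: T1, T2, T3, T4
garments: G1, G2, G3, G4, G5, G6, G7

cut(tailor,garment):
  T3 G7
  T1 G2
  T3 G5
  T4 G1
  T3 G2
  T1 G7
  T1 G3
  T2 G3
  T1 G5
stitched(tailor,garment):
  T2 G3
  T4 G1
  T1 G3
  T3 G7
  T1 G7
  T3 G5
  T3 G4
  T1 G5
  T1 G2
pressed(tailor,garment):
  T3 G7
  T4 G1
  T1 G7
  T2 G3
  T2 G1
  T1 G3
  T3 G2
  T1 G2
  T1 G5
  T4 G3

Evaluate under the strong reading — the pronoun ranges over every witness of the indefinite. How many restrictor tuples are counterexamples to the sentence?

"it" takes "a garment" as antecedent — a donkey pronoun bound across the clause boundary.
Strong reading: for every (t,g) with cut(t,g), stitched(t,g) ∧ pressed(t,g).
Restrictor pairs: (T1,G2) ✓  (T1,G3) ✓  (T1,G5) ✓  (T1,G7) ✓  (T2,G3) ✓  (T3,G2) ✗  (T3,G5) ✗  (T3,G7) ✓  (T4,G1) ✓
Counterexamples (restrictor pairs failing the scope): 2.

2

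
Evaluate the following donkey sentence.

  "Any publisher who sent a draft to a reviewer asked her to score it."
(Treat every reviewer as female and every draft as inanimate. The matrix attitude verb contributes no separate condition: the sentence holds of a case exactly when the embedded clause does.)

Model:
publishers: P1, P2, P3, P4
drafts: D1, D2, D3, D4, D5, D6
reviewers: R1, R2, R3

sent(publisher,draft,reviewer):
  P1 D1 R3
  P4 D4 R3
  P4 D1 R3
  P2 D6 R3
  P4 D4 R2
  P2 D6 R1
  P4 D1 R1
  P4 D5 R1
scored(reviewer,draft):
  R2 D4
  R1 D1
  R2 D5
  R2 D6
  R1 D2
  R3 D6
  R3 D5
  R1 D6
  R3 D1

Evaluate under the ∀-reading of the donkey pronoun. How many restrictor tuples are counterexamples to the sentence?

2

"her" takes "a reviewer" as antecedent and "it" takes "a draft"; both are donkey pronouns co-varying with the restrictor.
Strong reading: for every (p,d,r) with sent(p,d,r), scored(r,d).
Restrictor triples: (P1,D1,R3)→scored(R3,D1) ✓  (P2,D6,R1)→scored(R1,D6) ✓  (P2,D6,R3)→scored(R3,D6) ✓  (P4,D1,R1)→scored(R1,D1) ✓  (P4,D1,R3)→scored(R3,D1) ✓  (P4,D4,R2)→scored(R2,D4) ✓  (P4,D4,R3)→scored(R3,D4) ✗  (P4,D5,R1)→scored(R1,D5) ✗
Counterexamples (restrictor triples failing the scope): 2.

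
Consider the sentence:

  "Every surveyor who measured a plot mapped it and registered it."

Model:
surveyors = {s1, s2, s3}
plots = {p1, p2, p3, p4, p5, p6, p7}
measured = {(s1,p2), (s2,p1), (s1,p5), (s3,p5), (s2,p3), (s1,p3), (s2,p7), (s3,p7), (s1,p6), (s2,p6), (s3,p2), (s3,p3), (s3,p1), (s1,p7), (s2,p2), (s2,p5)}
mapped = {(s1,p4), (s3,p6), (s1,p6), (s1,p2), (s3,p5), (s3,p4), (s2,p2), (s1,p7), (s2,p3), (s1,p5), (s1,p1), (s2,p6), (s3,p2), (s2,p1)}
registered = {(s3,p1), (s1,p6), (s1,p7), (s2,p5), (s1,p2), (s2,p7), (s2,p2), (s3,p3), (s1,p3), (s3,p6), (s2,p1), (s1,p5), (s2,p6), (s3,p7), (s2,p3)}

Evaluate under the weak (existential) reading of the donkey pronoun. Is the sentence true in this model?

"it" takes "a plot" as antecedent — a donkey pronoun bound across the clause boundary.
Weak reading: every surveyor s with some measured-plot has at least one measured-plot p such that mapped(s,p) ∧ registered(s,p).
Per surveyor: s1:✓  s2:✓  s3:✗
s3 has no witness among its measured-plots.

False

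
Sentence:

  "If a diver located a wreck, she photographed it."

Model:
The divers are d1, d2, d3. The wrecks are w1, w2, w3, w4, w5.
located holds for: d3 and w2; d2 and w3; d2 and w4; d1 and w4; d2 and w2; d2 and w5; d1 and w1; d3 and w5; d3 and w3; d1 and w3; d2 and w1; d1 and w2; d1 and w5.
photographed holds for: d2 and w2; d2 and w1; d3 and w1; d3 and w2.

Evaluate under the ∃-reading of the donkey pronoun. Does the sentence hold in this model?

False

"it" takes "a wreck" as antecedent — a donkey pronoun bound across the clause boundary.
Weak reading: every diver d with some located-wreck has at least one located-wreck w such that photographed(d,w).
Per diver: d1:✗  d2:✓  d3:✓
d1 has no witness among its located-wrecks.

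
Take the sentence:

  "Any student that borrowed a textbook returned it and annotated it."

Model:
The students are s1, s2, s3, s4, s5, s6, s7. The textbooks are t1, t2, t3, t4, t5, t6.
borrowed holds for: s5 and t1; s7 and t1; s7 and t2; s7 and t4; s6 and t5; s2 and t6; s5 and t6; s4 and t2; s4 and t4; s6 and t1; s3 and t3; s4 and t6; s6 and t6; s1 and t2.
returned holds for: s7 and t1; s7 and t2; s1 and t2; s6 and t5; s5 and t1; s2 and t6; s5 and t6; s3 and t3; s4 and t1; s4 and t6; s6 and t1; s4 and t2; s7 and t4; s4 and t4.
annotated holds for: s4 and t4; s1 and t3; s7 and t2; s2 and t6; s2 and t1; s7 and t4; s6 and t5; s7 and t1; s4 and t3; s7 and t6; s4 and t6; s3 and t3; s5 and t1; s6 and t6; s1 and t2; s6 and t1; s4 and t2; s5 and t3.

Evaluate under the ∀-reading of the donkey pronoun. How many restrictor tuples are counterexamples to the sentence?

"it" takes "a textbook" as antecedent — a donkey pronoun bound across the clause boundary.
Strong reading: for every (s,t) with borrowed(s,t), returned(s,t) ∧ annotated(s,t).
Restrictor pairs: (s1,t2) ✓  (s2,t6) ✓  (s3,t3) ✓  (s4,t2) ✓  (s4,t4) ✓  (s4,t6) ✓  (s5,t1) ✓  (s5,t6) ✗  (s6,t1) ✓  (s6,t5) ✓  (s6,t6) ✗  (s7,t1) ✓  (s7,t2) ✓  (s7,t4) ✓
Counterexamples (restrictor pairs failing the scope): 2.

2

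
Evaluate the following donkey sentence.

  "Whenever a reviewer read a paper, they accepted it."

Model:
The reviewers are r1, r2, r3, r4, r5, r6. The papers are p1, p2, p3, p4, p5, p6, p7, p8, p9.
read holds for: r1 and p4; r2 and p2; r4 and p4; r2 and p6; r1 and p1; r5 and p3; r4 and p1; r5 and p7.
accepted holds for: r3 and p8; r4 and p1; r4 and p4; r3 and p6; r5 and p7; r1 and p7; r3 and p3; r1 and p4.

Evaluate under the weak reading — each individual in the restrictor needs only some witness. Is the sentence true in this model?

False

"it" takes "a paper" as antecedent — a donkey pronoun bound across the clause boundary.
Weak reading: every reviewer r with some read-paper has at least one read-paper p such that accepted(r,p).
Per reviewer: r1:✓  r2:✗  r4:✓  r5:✓
r2 has no witness among its read-papers.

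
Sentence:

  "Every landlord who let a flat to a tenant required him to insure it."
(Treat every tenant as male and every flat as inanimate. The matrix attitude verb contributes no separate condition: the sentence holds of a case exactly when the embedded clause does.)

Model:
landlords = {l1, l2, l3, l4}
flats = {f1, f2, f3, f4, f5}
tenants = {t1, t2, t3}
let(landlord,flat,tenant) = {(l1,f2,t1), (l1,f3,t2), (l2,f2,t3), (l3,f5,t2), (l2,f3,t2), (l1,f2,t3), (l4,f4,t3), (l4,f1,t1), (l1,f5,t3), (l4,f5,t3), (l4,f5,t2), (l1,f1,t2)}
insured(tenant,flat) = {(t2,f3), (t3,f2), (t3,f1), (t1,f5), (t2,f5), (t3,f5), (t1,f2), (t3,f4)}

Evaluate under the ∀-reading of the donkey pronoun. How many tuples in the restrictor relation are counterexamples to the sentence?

"him" takes "a tenant" as antecedent and "it" takes "a flat"; both are donkey pronouns co-varying with the restrictor.
Strong reading: for every (l,f,t) with let(l,f,t), insured(t,f).
Restrictor triples: (l1,f1,t2)→insured(t2,f1) ✗  (l1,f2,t1)→insured(t1,f2) ✓  (l1,f2,t3)→insured(t3,f2) ✓  (l1,f3,t2)→insured(t2,f3) ✓  (l1,f5,t3)→insured(t3,f5) ✓  (l2,f2,t3)→insured(t3,f2) ✓  (l2,f3,t2)→insured(t2,f3) ✓  (l3,f5,t2)→insured(t2,f5) ✓  (l4,f1,t1)→insured(t1,f1) ✗  (l4,f4,t3)→insured(t3,f4) ✓  (l4,f5,t2)→insured(t2,f5) ✓  (l4,f5,t3)→insured(t3,f5) ✓
Counterexamples (restrictor triples failing the scope): 2.

2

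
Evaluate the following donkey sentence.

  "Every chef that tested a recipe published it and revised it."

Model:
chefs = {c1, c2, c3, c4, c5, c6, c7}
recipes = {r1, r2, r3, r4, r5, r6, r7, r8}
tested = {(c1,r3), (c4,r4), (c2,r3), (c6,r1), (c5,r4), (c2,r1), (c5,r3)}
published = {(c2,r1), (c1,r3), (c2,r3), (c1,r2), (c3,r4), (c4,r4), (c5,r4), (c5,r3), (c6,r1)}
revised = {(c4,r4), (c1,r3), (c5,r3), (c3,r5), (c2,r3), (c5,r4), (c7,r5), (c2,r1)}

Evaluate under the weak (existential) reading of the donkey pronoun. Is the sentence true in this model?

"it" takes "a recipe" as antecedent — a donkey pronoun bound across the clause boundary.
Weak reading: every chef c with some tested-recipe has at least one tested-recipe r such that published(c,r) ∧ revised(c,r).
Per chef: c1:✓  c2:✓  c4:✓  c5:✓  c6:✗
c6 has no witness among its tested-recipes.

False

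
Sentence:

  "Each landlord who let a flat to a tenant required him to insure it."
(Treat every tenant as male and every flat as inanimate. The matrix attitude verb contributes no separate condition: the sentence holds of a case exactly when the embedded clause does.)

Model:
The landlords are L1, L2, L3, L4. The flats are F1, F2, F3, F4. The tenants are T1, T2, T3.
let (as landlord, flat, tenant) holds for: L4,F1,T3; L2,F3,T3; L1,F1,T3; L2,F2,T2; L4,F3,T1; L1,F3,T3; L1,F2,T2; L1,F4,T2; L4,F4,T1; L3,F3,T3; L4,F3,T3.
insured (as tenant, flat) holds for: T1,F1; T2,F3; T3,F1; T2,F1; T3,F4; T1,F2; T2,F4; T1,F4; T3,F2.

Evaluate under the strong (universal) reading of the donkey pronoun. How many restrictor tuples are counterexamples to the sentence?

"him" takes "a tenant" as antecedent and "it" takes "a flat"; both are donkey pronouns co-varying with the restrictor.
Strong reading: for every (l,f,t) with let(l,f,t), insured(t,f).
Restrictor triples: (L1,F1,T3)→insured(T3,F1) ✓  (L1,F2,T2)→insured(T2,F2) ✗  (L1,F3,T3)→insured(T3,F3) ✗  (L1,F4,T2)→insured(T2,F4) ✓  (L2,F2,T2)→insured(T2,F2) ✗  (L2,F3,T3)→insured(T3,F3) ✗  (L3,F3,T3)→insured(T3,F3) ✗  (L4,F1,T3)→insured(T3,F1) ✓  (L4,F3,T1)→insured(T1,F3) ✗  (L4,F3,T3)→insured(T3,F3) ✗  (L4,F4,T1)→insured(T1,F4) ✓
Counterexamples (restrictor triples failing the scope): 7.

7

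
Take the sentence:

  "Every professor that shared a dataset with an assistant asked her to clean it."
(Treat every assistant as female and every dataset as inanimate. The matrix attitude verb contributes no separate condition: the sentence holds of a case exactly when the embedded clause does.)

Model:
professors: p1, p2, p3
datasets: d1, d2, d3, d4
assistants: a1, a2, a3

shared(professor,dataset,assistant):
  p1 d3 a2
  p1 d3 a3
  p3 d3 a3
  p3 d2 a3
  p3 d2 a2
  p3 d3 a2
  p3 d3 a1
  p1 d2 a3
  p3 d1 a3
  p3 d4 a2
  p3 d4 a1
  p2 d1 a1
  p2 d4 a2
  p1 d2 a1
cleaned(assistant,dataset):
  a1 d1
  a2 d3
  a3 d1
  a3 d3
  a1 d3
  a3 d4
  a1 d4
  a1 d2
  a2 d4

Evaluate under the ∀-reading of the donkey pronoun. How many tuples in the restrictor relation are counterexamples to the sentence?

3

"her" takes "an assistant" as antecedent and "it" takes "a dataset"; both are donkey pronouns co-varying with the restrictor.
Strong reading: for every (p,d,a) with shared(p,d,a), cleaned(a,d).
Restrictor triples: (p1,d2,a1)→cleaned(a1,d2) ✓  (p1,d2,a3)→cleaned(a3,d2) ✗  (p1,d3,a2)→cleaned(a2,d3) ✓  (p1,d3,a3)→cleaned(a3,d3) ✓  (p2,d1,a1)→cleaned(a1,d1) ✓  (p2,d4,a2)→cleaned(a2,d4) ✓  (p3,d1,a3)→cleaned(a3,d1) ✓  (p3,d2,a2)→cleaned(a2,d2) ✗  (p3,d2,a3)→cleaned(a3,d2) ✗  (p3,d3,a1)→cleaned(a1,d3) ✓  (p3,d3,a2)→cleaned(a2,d3) ✓  (p3,d3,a3)→cleaned(a3,d3) ✓  (p3,d4,a1)→cleaned(a1,d4) ✓  (p3,d4,a2)→cleaned(a2,d4) ✓
Counterexamples (restrictor triples failing the scope): 3.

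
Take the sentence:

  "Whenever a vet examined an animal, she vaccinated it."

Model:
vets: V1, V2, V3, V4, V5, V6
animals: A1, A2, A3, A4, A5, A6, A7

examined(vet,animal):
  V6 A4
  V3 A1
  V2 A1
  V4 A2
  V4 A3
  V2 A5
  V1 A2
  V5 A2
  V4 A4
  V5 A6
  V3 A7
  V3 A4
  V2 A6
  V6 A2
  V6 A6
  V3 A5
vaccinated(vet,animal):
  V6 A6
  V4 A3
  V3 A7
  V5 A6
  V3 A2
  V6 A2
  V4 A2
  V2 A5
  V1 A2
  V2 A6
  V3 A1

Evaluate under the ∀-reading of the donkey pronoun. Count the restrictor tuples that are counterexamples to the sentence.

6

"it" takes "an animal" as antecedent — a donkey pronoun bound across the clause boundary.
Strong reading: for every (v,a) with examined(v,a), vaccinated(v,a).
Restrictor pairs: (V1,A2) ✓  (V2,A1) ✗  (V2,A5) ✓  (V2,A6) ✓  (V3,A1) ✓  (V3,A4) ✗  (V3,A5) ✗  (V3,A7) ✓  (V4,A2) ✓  (V4,A3) ✓  (V4,A4) ✗  (V5,A2) ✗  (V5,A6) ✓  (V6,A2) ✓  (V6,A4) ✗  (V6,A6) ✓
Counterexamples (restrictor pairs failing the scope): 6.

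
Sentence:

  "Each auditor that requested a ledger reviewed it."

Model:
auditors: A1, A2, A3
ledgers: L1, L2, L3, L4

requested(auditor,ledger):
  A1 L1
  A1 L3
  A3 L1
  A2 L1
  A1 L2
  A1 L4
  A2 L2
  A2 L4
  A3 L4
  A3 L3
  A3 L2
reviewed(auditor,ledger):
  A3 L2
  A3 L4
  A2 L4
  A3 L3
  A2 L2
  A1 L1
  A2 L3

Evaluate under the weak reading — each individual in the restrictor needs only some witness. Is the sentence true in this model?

"it" takes "a ledger" as antecedent — a donkey pronoun bound across the clause boundary.
Weak reading: every auditor a with some requested-ledger has at least one requested-ledger l such that reviewed(a,l).
Per auditor: A1:✓  A2:✓  A3:✓
Every auditor in the restrictor has a witness.

True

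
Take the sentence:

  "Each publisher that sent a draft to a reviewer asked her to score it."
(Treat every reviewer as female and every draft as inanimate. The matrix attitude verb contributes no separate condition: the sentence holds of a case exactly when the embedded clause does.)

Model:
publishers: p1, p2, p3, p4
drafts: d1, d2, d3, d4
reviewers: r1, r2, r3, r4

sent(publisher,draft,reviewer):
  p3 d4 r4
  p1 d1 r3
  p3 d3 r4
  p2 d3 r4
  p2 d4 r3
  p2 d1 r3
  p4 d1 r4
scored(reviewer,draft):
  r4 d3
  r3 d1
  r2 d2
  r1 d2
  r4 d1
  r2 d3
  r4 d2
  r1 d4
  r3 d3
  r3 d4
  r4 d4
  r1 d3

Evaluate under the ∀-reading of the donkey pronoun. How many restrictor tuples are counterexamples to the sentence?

0

"her" takes "a reviewer" as antecedent and "it" takes "a draft"; both are donkey pronouns co-varying with the restrictor.
Strong reading: for every (p,d,r) with sent(p,d,r), scored(r,d).
Restrictor triples: (p1,d1,r3)→scored(r3,d1) ✓  (p2,d1,r3)→scored(r3,d1) ✓  (p2,d3,r4)→scored(r4,d3) ✓  (p2,d4,r3)→scored(r3,d4) ✓  (p3,d3,r4)→scored(r4,d3) ✓  (p3,d4,r4)→scored(r4,d4) ✓  (p4,d1,r4)→scored(r4,d1) ✓
Counterexamples (restrictor triples failing the scope): 0.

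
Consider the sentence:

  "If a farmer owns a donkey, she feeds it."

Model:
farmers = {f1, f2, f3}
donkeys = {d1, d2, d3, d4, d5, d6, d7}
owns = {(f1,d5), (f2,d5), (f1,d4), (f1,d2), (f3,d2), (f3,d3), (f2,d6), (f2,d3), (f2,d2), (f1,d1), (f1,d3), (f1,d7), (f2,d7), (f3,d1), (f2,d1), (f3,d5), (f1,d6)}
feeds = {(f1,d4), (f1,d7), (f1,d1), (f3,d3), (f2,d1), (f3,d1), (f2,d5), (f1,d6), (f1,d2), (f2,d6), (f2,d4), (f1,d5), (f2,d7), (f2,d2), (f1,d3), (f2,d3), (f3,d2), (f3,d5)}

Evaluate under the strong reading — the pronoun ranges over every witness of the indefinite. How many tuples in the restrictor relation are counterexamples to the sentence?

"it" takes "a donkey" as antecedent — a donkey pronoun bound across the clause boundary.
Strong reading: for every (f,d) with owns(f,d), feeds(f,d).
Restrictor pairs: (f1,d1) ✓  (f1,d2) ✓  (f1,d3) ✓  (f1,d4) ✓  (f1,d5) ✓  (f1,d6) ✓  (f1,d7) ✓  (f2,d1) ✓  (f2,d2) ✓  (f2,d3) ✓  (f2,d5) ✓  (f2,d6) ✓  (f2,d7) ✓  (f3,d1) ✓  (f3,d2) ✓  (f3,d3) ✓  (f3,d5) ✓
Counterexamples (restrictor pairs failing the scope): 0.

0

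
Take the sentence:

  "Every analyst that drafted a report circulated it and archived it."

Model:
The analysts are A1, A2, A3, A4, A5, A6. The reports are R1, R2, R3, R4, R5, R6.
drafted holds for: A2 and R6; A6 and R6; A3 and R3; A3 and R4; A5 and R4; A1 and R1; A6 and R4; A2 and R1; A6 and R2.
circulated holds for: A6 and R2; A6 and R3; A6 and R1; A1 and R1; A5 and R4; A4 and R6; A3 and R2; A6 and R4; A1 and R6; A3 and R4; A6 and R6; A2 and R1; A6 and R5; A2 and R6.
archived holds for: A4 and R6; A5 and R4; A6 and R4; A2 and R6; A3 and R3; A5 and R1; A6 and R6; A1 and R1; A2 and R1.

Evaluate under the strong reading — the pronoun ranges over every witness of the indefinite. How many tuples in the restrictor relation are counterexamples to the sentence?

"it" takes "a report" as antecedent — a donkey pronoun bound across the clause boundary.
Strong reading: for every (a,r) with drafted(a,r), circulated(a,r) ∧ archived(a,r).
Restrictor pairs: (A1,R1) ✓  (A2,R1) ✓  (A2,R6) ✓  (A3,R3) ✗  (A3,R4) ✗  (A5,R4) ✓  (A6,R2) ✗  (A6,R4) ✓  (A6,R6) ✓
Counterexamples (restrictor pairs failing the scope): 3.

3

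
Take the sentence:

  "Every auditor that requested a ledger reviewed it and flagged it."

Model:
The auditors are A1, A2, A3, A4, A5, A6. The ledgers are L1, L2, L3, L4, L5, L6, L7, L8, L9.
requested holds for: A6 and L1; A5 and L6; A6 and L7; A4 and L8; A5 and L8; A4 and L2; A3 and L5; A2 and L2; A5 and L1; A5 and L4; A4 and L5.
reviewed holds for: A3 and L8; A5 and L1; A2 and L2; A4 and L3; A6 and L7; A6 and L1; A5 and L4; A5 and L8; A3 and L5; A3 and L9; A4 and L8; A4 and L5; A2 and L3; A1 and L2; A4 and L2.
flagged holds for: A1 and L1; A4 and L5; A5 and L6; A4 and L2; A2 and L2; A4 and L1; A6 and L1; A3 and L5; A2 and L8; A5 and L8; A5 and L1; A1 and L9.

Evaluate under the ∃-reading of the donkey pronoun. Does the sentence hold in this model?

True

"it" takes "a ledger" as antecedent — a donkey pronoun bound across the clause boundary.
Weak reading: every auditor a with some requested-ledger has at least one requested-ledger l such that reviewed(a,l) ∧ flagged(a,l).
Per auditor: A2:✓  A3:✓  A4:✓  A5:✓  A6:✓
Every auditor in the restrictor has a witness.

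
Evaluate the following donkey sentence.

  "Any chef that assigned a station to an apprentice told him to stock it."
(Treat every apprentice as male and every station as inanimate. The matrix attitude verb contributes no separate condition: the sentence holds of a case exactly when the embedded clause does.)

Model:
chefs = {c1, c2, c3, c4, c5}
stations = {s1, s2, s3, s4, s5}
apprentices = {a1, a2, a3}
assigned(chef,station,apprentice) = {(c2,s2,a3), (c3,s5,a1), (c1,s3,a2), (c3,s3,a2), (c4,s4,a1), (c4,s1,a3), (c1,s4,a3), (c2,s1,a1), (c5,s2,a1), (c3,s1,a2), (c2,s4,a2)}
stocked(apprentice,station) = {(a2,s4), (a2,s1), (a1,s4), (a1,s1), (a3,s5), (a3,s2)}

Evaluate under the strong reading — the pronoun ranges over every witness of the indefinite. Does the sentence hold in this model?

"him" takes "an apprentice" as antecedent and "it" takes "a station"; both are donkey pronouns co-varying with the restrictor.
Strong reading: for every (c,s,a) with assigned(c,s,a), stocked(a,s).
Restrictor triples: (c1,s3,a2)→stocked(a2,s3) ✗  (c1,s4,a3)→stocked(a3,s4) ✗  (c2,s1,a1)→stocked(a1,s1) ✓  (c2,s2,a3)→stocked(a3,s2) ✓  (c2,s4,a2)→stocked(a2,s4) ✓  (c3,s1,a2)→stocked(a2,s1) ✓  (c3,s3,a2)→stocked(a2,s3) ✗  (c3,s5,a1)→stocked(a1,s5) ✗  (c4,s1,a3)→stocked(a3,s1) ✗  (c4,s4,a1)→stocked(a1,s4) ✓  (c5,s2,a1)→stocked(a1,s2) ✗
Counterexample: (c1,s3,a2) — stocked(a2,s3) does not hold.

False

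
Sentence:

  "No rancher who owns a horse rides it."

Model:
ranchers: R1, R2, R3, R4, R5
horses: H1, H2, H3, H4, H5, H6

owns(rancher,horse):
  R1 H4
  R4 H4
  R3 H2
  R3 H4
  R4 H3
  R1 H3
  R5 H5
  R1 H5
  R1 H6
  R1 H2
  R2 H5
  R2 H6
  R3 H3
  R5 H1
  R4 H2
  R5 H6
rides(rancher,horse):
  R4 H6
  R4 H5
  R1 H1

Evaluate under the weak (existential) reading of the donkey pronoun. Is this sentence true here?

"it" takes "a horse" as antecedent — a donkey pronoun bound across the clause boundary.
Truth condition: for no (r,h) with owns(r,h) does rides(r,h) hold.
Restrictor pairs — does the scope hold? (R1,H2):fails  (R1,H3):fails  (R1,H4):fails  (R1,H5):fails  (R1,H6):fails  (R2,H5):fails  (R2,H6):fails  (R3,H2):fails  (R3,H3):fails  (R3,H4):fails  (R4,H2):fails  (R4,H3):fails  (R4,H4):fails  (R5,H1):fails  (R5,H5):fails  (R5,H6):fails
Scope holds for no restrictor pair, so the sentence is true.

True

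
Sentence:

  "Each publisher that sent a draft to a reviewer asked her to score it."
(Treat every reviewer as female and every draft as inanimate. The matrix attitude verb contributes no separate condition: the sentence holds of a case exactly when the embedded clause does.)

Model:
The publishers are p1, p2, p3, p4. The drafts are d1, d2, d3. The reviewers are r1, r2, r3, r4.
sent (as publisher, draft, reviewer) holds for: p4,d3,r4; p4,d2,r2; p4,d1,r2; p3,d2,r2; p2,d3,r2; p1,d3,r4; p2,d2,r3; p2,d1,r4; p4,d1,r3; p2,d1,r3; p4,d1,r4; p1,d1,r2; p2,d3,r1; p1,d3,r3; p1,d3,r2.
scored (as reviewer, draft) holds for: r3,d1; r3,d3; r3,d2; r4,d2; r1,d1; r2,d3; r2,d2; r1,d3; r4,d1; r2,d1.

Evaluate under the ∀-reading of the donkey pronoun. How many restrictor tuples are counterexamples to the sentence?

"her" takes "a reviewer" as antecedent and "it" takes "a draft"; both are donkey pronouns co-varying with the restrictor.
Strong reading: for every (p,d,r) with sent(p,d,r), scored(r,d).
Restrictor triples: (p1,d1,r2)→scored(r2,d1) ✓  (p1,d3,r2)→scored(r2,d3) ✓  (p1,d3,r3)→scored(r3,d3) ✓  (p1,d3,r4)→scored(r4,d3) ✗  (p2,d1,r3)→scored(r3,d1) ✓  (p2,d1,r4)→scored(r4,d1) ✓  (p2,d2,r3)→scored(r3,d2) ✓  (p2,d3,r1)→scored(r1,d3) ✓  (p2,d3,r2)→scored(r2,d3) ✓  (p3,d2,r2)→scored(r2,d2) ✓  (p4,d1,r2)→scored(r2,d1) ✓  (p4,d1,r3)→scored(r3,d1) ✓  (p4,d1,r4)→scored(r4,d1) ✓  (p4,d2,r2)→scored(r2,d2) ✓  (p4,d3,r4)→scored(r4,d3) ✗
Counterexamples (restrictor triples failing the scope): 2.

2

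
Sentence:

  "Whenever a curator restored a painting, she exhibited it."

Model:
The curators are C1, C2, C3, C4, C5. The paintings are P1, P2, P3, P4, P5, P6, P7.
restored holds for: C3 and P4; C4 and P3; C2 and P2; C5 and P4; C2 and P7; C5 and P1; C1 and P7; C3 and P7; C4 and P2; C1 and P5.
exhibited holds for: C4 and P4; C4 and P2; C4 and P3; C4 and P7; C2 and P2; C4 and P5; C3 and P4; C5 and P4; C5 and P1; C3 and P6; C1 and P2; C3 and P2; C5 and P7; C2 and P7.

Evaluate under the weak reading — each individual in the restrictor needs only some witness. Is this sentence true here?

False

"it" takes "a painting" as antecedent — a donkey pronoun bound across the clause boundary.
Weak reading: every curator c with some restored-painting has at least one restored-painting p such that exhibited(c,p).
Per curator: C1:✗  C2:✓  C3:✓  C4:✓  C5:✓
C1 has no witness among its restored-paintings.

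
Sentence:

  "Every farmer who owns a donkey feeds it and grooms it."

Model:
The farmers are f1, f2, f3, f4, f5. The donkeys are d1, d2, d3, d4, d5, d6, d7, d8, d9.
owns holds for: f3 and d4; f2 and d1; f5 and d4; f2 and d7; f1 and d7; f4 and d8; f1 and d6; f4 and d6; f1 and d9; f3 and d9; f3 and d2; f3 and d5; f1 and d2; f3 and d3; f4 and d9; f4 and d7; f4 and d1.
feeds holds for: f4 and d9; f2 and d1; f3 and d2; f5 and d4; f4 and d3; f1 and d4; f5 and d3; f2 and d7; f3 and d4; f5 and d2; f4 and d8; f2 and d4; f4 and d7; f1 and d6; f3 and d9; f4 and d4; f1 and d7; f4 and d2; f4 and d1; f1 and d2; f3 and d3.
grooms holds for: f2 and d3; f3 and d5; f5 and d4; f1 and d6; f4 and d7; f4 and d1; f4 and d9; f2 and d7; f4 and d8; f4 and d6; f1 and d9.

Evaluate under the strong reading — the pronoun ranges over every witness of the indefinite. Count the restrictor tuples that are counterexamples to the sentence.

10

"it" takes "a donkey" as antecedent — a donkey pronoun bound across the clause boundary.
Strong reading: for every (f,d) with owns(f,d), feeds(f,d) ∧ grooms(f,d).
Restrictor pairs: (f1,d2) ✗  (f1,d6) ✓  (f1,d7) ✗  (f1,d9) ✗  (f2,d1) ✗  (f2,d7) ✓  (f3,d2) ✗  (f3,d3) ✗  (f3,d4) ✗  (f3,d5) ✗  (f3,d9) ✗  (f4,d1) ✓  (f4,d6) ✗  (f4,d7) ✓  (f4,d8) ✓  (f4,d9) ✓  (f5,d4) ✓
Counterexamples (restrictor pairs failing the scope): 10.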